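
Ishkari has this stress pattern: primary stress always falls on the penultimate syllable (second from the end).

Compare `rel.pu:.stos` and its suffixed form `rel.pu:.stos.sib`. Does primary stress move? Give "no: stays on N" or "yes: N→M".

Base `rel.pu:.stos` (3 syllables):
  The word has 3 syllables; the penultimate syllable (second from the end) is syllable 2 (pu:).
  → primary stress on syllable 2.
Suffixed `rel.pu:.stos.sib` (4 syllables):
  The word has 4 syllables; the penultimate syllable (second from the end) is syllable 3 (stos).
  → primary stress on syllable 3.

yes: 2→3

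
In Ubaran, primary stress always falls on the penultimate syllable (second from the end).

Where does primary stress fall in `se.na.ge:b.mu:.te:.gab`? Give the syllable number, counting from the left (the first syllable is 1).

5

The word has 6 syllables; the penultimate syllable (second from the end) is syllable 5 (te:).
Primary stress: syllable 5 → se.na.ge:b.mu:.ˈte:.gab.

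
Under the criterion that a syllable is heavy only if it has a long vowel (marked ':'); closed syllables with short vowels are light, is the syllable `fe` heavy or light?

`fe`: short vowel, open (no coda). Short vowel → light.

light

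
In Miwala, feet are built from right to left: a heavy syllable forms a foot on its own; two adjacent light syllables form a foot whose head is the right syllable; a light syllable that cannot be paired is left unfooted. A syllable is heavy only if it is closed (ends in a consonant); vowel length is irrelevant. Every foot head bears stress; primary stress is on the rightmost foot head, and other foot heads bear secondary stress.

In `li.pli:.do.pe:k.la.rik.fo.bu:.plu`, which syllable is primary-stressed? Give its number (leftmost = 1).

9

Weights: 1 li L, 2 pli: L, 3 do L, 4 pe:k H, 5 la L, 6 rik H, 7 fo L, 8 bu: L, 9 plu L.
Parse right to left (heavy = foot alone; LL = one foot; stranded L unfooted): li (pli:.ˈdo) (ˈpe:k) la (ˈrik) fo (bu:.ˈplu).
Foot heads: 3, 4, 6, 9.
Primary stress on the rightmost head = syllable 9.
Primary stress: syllable 9 → li.pli:.do.pe:k.la.rik.fo.bu:.ˈplu.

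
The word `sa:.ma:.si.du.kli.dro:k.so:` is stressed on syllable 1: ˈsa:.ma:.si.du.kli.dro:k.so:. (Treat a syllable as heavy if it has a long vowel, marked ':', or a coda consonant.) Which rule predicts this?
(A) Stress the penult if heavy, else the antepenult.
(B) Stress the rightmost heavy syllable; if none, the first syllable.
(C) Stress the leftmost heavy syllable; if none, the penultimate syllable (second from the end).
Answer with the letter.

C

Rule A → syllable 6 (observed: 1).
Rule B → syllable 7 (observed: 1).
Rule C → syllable 1 ✓.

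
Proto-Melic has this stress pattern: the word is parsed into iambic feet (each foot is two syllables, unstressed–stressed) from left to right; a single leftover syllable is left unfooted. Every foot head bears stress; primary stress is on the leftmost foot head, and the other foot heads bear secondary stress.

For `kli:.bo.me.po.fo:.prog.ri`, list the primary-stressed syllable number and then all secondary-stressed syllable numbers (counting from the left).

primary 2, secondary 4, 6

Parse left to right into iambic (σˈσ) feet: (kli:.ˈbo) (me.ˈpo) (fo:.ˈprog) ri. Syllable 7 is left unfooted.
Foot heads (stressed positions): 2, 4, 6.
End Rule Leftmost: primary stress on the leftmost head = syllable 2.
Secondary stress on 4, 6: kli:.ˈbo.me.ˌpo.fo:.ˌprog.ri.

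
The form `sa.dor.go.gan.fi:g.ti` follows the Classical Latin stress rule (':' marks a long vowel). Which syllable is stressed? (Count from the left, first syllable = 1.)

Classical Latin: stress the penult if heavy (long vowel or closed), else the antepenult.
Weights: 4 gan H, 5 fi:g H, 6 ti L.
The penult (syllable 5, fi:g) is heavy, so it takes stress.
Stress on syllable 5: sa.dor.go.gan.ˈfi:g.ti.

5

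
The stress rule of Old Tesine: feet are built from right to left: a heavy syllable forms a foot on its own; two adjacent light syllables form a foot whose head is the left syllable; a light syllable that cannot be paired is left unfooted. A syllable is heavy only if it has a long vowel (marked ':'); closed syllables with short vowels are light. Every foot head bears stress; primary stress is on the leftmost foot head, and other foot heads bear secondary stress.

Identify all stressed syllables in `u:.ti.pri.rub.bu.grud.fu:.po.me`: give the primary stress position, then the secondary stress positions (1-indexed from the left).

primary 1, secondary 3, 5, 7, 8

Weights: 1 u: H, 2 ti L, 3 pri L, 4 rub L, 5 bu L, 6 grud L, 7 fu: H, 8 po L, 9 me L.
Parse right to left (heavy = foot alone; LL = one foot; stranded L unfooted): (ˈu:) ti (ˈpri.rub) (ˈbu.grud) (ˈfu:) (ˈpo.me).
Foot heads: 1, 3, 5, 7, 8.
Primary stress on the leftmost head = syllable 1.
Secondary stress on 3, 5, 7, 8: ˈu:.ti.ˌpri.rub.ˌbu.grud.ˌfu:.ˌpo.me.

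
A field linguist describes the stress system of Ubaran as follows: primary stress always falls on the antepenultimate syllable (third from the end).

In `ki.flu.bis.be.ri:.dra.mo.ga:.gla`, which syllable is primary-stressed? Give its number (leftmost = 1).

7

The word has 9 syllables; the antepenultimate syllable (third from the end) is syllable 7 (mo).
Primary stress: syllable 7 → ki.flu.bis.be.ri:.dra.ˈmo.ga:.gla.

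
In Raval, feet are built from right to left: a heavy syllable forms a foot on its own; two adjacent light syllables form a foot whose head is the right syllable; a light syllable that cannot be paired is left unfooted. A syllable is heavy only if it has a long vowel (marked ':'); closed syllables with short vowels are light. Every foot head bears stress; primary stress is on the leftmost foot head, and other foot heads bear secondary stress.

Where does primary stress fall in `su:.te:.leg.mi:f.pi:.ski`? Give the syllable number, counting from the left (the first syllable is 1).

Weights: 1 su: H, 2 te: H, 3 leg L, 4 mi:f H, 5 pi: H, 6 ski L.
Parse right to left (heavy = foot alone; LL = one foot; stranded L unfooted): (ˈsu:) (ˈte:) leg (ˈmi:f) (ˈpi:) ski.
Foot heads: 1, 2, 4, 5.
Primary stress on the leftmost head = syllable 1.
Primary stress: syllable 1 → ˈsu:.te:.leg.mi:f.pi:.ski.

1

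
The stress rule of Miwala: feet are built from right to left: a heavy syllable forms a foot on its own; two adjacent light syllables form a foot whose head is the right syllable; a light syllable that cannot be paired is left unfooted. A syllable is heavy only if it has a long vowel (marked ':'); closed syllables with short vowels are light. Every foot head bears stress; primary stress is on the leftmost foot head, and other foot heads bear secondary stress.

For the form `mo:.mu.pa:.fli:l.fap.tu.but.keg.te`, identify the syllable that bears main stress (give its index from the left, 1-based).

Weights: 1 mo: H, 2 mu L, 3 pa: H, 4 fli:l H, 5 fap L, 6 tu L, 7 but L, 8 keg L, 9 te L.
Parse right to left (heavy = foot alone; LL = one foot; stranded L unfooted): (ˈmo:) mu (ˈpa:) (ˈfli:l) fap (tu.ˈbut) (keg.ˈte).
Foot heads: 1, 3, 4, 7, 9.
Primary stress on the leftmost head = syllable 1.
Primary stress: syllable 1 → ˈmo:.mu.pa:.fli:l.fap.tu.but.keg.te.

1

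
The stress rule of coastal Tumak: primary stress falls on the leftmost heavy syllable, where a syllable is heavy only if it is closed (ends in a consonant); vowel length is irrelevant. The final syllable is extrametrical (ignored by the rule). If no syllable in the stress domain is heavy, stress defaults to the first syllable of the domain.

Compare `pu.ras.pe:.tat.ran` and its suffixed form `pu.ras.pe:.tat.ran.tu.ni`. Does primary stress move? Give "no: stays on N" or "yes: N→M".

Base `pu.ras.pe:.tat.ran` (5 syllables):
  The final syllable (5, ran) is extrametrical; the stress domain is syllables 1–4.
  Weights: 1 pu L, 2 ras H, 3 pe: L, 4 tat H.
  Heavy syllables in the domain: 2, 4. The leftmost is syllable 2 (ras).
  → primary stress on syllable 2.
Suffixed `pu.ras.pe:.tat.ran.tu.ni` (7 syllables):
  The final syllable (7, ni) is extrametrical; the stress domain is syllables 1–6.
  Weights: 1 pu L, 2 ras H, 3 pe: L, 4 tat H, 5 ran H, 6 tu L.
  Heavy syllables in the domain: 2, 4, 5. The leftmost is syllable 2 (ras).
  → primary stress on syllable 2.

no: stays on 2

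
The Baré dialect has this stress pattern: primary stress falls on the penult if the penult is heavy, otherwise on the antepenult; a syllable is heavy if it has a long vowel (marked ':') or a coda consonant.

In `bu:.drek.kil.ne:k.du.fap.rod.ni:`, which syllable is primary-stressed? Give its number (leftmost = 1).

Weights: 6 fap H, 7 rod H, 8 ni: H.
The penult (syllable 7, rod) is heavy, so it takes stress.
Primary stress: syllable 7 → bu:.drek.kil.ne:k.du.fap.ˈrod.ni:.

7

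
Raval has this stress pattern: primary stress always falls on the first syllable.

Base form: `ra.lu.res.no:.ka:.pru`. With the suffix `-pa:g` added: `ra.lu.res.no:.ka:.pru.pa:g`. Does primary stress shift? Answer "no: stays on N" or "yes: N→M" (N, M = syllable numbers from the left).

no: stays on 1

Base `ra.lu.res.no:.ka:.pru` (6 syllables):
  The word has 6 syllables; the first syllable is syllable 1 (ra).
  → primary stress on syllable 1.
Suffixed `ra.lu.res.no:.ka:.pru.pa:g` (7 syllables):
  The word has 7 syllables; the first syllable is syllable 1 (ra).
  → primary stress on syllable 1.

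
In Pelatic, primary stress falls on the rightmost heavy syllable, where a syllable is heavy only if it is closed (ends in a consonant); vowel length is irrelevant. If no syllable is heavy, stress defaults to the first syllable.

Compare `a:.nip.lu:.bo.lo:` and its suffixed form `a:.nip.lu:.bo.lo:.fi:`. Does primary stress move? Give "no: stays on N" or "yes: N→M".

no: stays on 2

Base `a:.nip.lu:.bo.lo:` (5 syllables):
  Weights: 1 a: L, 2 nip H, 3 lu: L, 4 bo L, 5 lo: L.
  Heavy syllables in the domain: 2. The rightmost is syllable 2 (nip).
  → primary stress on syllable 2.
Suffixed `a:.nip.lu:.bo.lo:.fi:` (6 syllables):
  Weights: 1 a: L, 2 nip H, 3 lu: L, 4 bo L, 5 lo: L, 6 fi: L.
  Heavy syllables in the domain: 2. The rightmost is syllable 2 (nip).
  → primary stress on syllable 2.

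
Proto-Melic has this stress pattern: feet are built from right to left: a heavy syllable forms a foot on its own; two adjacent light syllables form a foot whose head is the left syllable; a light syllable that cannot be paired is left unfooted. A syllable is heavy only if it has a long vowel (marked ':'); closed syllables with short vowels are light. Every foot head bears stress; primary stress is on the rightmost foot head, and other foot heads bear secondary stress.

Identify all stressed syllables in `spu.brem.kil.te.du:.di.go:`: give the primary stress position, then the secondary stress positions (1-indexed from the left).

Weights: 1 spu L, 2 brem L, 3 kil L, 4 te L, 5 du: H, 6 di L, 7 go: H.
Parse right to left (heavy = foot alone; LL = one foot; stranded L unfooted): (ˈspu.brem) (ˈkil.te) (ˈdu:) di (ˈgo:).
Foot heads: 1, 3, 5, 7.
Primary stress on the rightmost head = syllable 7.
Secondary stress on 1, 3, 5: ˌspu.brem.ˌkil.te.ˌdu:.di.ˈgo:.

primary 7, secondary 1, 3, 5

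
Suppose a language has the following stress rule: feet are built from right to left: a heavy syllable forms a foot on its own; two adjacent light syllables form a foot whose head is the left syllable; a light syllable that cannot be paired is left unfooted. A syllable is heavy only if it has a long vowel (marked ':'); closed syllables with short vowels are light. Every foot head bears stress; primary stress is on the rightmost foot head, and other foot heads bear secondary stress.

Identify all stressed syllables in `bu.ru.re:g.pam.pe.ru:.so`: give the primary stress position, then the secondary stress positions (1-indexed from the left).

Weights: 1 bu L, 2 ru L, 3 re:g H, 4 pam L, 5 pe L, 6 ru: H, 7 so L.
Parse right to left (heavy = foot alone; LL = one foot; stranded L unfooted): (ˈbu.ru) (ˈre:g) (ˈpam.pe) (ˈru:) so.
Foot heads: 1, 3, 4, 6.
Primary stress on the rightmost head = syllable 6.
Secondary stress on 1, 3, 4: ˌbu.ru.ˌre:g.ˌpam.pe.ˈru:.so.

primary 6, secondary 1, 3, 4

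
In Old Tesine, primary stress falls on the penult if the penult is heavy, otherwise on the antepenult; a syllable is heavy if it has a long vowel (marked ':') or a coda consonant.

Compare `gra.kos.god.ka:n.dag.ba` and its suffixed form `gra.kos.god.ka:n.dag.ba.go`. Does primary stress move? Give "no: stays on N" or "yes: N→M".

no: stays on 5

Base `gra.kos.god.ka:n.dag.ba` (6 syllables):
  Weights: 4 ka:n H, 5 dag H, 6 ba L.
  The penult (syllable 5, dag) is heavy, so it takes stress.
  → primary stress on syllable 5.
Suffixed `gra.kos.god.ka:n.dag.ba.go` (7 syllables):
  Weights: 5 dag H, 6 ba L, 7 go L.
  The penult (syllable 6, ba) is light, so stress falls on the antepenult (syllable 5, dag).
  → primary stress on syllable 5.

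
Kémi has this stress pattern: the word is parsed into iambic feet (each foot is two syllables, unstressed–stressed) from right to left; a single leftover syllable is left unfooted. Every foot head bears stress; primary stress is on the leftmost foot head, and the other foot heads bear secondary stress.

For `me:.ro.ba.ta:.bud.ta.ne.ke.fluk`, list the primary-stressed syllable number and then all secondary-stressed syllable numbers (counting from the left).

Parse right to left into iambic (σˈσ) feet: me: (ro.ˈba) (ta:.ˈbud) (ta.ˈne) (ke.ˈfluk). Syllable 1 is left unfooted.
Foot heads (stressed positions): 3, 5, 7, 9.
End Rule Leftmost: primary stress on the leftmost head = syllable 3.
Secondary stress on 5, 7, 9: me:.ro.ˈba.ta:.ˌbud.ta.ˌne.ke.ˌfluk.

primary 3, secondary 5, 7, 9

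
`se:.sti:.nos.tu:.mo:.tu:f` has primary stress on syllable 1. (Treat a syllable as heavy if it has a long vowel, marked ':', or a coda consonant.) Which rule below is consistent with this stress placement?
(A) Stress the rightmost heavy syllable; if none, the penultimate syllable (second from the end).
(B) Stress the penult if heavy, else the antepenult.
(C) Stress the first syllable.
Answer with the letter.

Rule A → syllable 6 (observed: 1).
Rule B → syllable 5 (observed: 1).
Rule C → syllable 1 ✓.

C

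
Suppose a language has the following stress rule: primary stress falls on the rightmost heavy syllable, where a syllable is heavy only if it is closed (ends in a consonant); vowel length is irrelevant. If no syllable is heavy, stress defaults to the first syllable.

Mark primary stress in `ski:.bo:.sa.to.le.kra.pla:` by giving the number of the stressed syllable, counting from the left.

Weights: 1 ski: L, 2 bo: L, 3 sa L, 4 to L, 5 le L, 6 kra L, 7 pla: L.
No heavy syllable in the domain; default to the first syllable = syllable 1.
Primary stress: syllable 1 → ˈski:.bo:.sa.to.le.kra.pla:.

1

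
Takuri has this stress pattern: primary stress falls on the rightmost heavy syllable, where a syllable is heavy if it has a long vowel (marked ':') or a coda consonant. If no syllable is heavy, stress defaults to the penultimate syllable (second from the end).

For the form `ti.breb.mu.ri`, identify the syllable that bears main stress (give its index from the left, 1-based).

Weights: 1 ti L, 2 breb H, 3 mu L, 4 ri L.
Heavy syllables in the domain: 2. The rightmost is syllable 2 (breb).
Primary stress: syllable 2 → ti.ˈbreb.mu.ri.

2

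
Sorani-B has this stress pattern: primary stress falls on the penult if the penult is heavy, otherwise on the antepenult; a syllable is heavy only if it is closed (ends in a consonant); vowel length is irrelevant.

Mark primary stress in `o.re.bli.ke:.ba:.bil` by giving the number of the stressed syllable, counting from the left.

Weights: 4 ke: L, 5 ba: L, 6 bil H.
The penult (syllable 5, ba:) is light, so stress falls on the antepenult (syllable 4, ke:).
Primary stress: syllable 4 → o.re.bli.ˈke:.ba:.bil.

4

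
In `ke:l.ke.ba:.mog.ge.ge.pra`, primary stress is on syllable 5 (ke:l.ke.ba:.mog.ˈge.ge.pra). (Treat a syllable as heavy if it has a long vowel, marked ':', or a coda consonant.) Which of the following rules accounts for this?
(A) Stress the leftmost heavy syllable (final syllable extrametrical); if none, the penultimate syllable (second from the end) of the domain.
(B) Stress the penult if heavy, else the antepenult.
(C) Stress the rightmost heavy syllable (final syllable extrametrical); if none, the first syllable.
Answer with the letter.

Rule A → syllable 1 (observed: 5).
Rule B → syllable 5 ✓.
Rule C → syllable 4 (observed: 5).

B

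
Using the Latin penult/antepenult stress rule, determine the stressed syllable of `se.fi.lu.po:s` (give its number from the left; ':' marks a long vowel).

2

Classical Latin: stress the penult if heavy (long vowel or closed), else the antepenult.
Weights: 2 fi L, 3 lu L, 4 po:s H.
The penult (syllable 3, lu) is light, so stress falls on the antepenult (syllable 2, fi).
Stress on syllable 2: se.ˈfi.lu.po:s.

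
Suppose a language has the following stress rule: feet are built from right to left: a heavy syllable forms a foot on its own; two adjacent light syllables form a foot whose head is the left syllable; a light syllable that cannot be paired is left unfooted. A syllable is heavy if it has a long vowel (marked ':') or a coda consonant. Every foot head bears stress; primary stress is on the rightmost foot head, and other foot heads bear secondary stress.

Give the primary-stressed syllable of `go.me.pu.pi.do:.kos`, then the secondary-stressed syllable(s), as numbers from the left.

Weights: 1 go L, 2 me L, 3 pu L, 4 pi L, 5 do: H, 6 kos H.
Parse right to left (heavy = foot alone; LL = one foot; stranded L unfooted): (ˈgo.me) (ˈpu.pi) (ˈdo:) (ˈkos).
Foot heads: 1, 3, 5, 6.
Primary stress on the rightmost head = syllable 6.
Secondary stress on 1, 3, 5: ˌgo.me.ˌpu.pi.ˌdo:.ˈkos.

primary 6, secondary 1, 3, 5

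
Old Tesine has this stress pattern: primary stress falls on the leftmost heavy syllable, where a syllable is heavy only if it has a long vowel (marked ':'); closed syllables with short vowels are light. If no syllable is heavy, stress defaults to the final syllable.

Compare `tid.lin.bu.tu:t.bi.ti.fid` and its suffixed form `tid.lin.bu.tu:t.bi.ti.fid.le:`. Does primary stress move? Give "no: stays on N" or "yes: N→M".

Base `tid.lin.bu.tu:t.bi.ti.fid` (7 syllables):
  Weights: 1 tid L, 2 lin L, 3 bu L, 4 tu:t H, 5 bi L, 6 ti L, 7 fid L.
  Heavy syllables in the domain: 4. The leftmost is syllable 4 (tu:t).
  → primary stress on syllable 4.
Suffixed `tid.lin.bu.tu:t.bi.ti.fid.le:` (8 syllables):
  Weights: 1 tid L, 2 lin L, 3 bu L, 4 tu:t H, 5 bi L, 6 ti L, 7 fid L, 8 le: H.
  Heavy syllables in the domain: 4, 8. The leftmost is syllable 4 (tu:t).
  → primary stress on syllable 4.

no: stays on 4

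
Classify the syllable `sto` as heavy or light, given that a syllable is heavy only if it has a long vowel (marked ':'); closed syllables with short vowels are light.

`sto`: short vowel, open (no coda). Short vowel → light.

light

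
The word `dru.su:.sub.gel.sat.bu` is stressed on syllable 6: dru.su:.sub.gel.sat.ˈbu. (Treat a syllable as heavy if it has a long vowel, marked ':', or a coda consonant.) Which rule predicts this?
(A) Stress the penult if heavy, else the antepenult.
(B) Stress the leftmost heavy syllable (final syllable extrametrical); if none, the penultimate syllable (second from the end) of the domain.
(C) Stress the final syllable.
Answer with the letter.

C

Rule A → syllable 5 (observed: 6).
Rule B → syllable 2 (observed: 6).
Rule C → syllable 6 ✓.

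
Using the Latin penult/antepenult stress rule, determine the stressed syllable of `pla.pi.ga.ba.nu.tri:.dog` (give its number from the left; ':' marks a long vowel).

6

Classical Latin: stress the penult if heavy (long vowel or closed), else the antepenult.
Weights: 5 nu L, 6 tri: H, 7 dog H.
The penult (syllable 6, tri:) is heavy, so it takes stress.
Stress on syllable 6: pla.pi.ga.ba.nu.ˈtri:.dog.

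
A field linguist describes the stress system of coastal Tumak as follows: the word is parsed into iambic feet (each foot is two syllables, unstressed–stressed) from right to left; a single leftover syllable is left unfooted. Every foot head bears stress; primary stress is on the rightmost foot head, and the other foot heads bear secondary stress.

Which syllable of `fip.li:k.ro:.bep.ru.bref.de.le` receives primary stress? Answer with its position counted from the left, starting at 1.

8

Parse right to left into iambic (σˈσ) feet: (fip.ˈli:k) (ro:.ˈbep) (ru.ˈbref) (de.ˈle).
Foot heads (stressed positions): 2, 4, 6, 8.
End Rule Rightmost: primary stress on the rightmost head = syllable 8.
Primary stress: syllable 8 → fip.li:k.ro:.bep.ru.bref.de.ˈle.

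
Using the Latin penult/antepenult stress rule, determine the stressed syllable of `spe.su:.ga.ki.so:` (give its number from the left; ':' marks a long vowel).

3

Classical Latin: stress the penult if heavy (long vowel or closed), else the antepenult.
Weights: 3 ga L, 4 ki L, 5 so: H.
The penult (syllable 4, ki) is light, so stress falls on the antepenult (syllable 3, ga).
Stress on syllable 3: spe.su:.ˈga.ki.so:.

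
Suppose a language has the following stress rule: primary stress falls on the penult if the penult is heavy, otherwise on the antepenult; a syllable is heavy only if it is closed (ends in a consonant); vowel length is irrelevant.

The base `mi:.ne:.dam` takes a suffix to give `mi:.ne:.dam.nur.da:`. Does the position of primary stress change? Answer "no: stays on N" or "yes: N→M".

yes: 1→4

Base `mi:.ne:.dam` (3 syllables):
  Weights: 1 mi: L, 2 ne: L, 3 dam H.
  The penult (syllable 2, ne:) is light, so stress falls on the antepenult (syllable 1, mi:).
  → primary stress on syllable 1.
Suffixed `mi:.ne:.dam.nur.da:` (5 syllables):
  Weights: 3 dam H, 4 nur H, 5 da: L.
  The penult (syllable 4, nur) is heavy, so it takes stress.
  → primary stress on syllable 4.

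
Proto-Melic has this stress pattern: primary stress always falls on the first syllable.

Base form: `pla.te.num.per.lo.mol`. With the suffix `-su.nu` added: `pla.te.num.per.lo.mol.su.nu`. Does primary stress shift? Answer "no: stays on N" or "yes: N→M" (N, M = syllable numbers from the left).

no: stays on 1

Base `pla.te.num.per.lo.mol` (6 syllables):
  The word has 6 syllables; the first syllable is syllable 1 (pla).
  → primary stress on syllable 1.
Suffixed `pla.te.num.per.lo.mol.su.nu` (8 syllables):
  The word has 8 syllables; the first syllable is syllable 1 (pla).
  → primary stress on syllable 1.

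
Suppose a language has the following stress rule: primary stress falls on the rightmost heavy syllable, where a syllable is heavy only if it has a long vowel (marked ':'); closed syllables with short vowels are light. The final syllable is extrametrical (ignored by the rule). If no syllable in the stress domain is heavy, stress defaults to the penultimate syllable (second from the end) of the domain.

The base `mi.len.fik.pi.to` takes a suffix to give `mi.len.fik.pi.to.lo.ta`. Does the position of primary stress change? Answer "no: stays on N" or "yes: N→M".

Base `mi.len.fik.pi.to` (5 syllables):
  The final syllable (5, to) is extrametrical; the stress domain is syllables 1–4.
  Weights: 1 mi L, 2 len L, 3 fik L, 4 pi L.
  No heavy syllable in the domain; default to the penultimate syllable (second from the end) of the domain = syllable 3.
  → primary stress on syllable 3.
Suffixed `mi.len.fik.pi.to.lo.ta` (7 syllables):
  The final syllable (7, ta) is extrametrical; the stress domain is syllables 1–6.
  Weights: 1 mi L, 2 len L, 3 fik L, 4 pi L, 5 to L, 6 lo L.
  No heavy syllable in the domain; default to the penultimate syllable (second from the end) of the domain = syllable 5.
  → primary stress on syllable 5.

yes: 3→5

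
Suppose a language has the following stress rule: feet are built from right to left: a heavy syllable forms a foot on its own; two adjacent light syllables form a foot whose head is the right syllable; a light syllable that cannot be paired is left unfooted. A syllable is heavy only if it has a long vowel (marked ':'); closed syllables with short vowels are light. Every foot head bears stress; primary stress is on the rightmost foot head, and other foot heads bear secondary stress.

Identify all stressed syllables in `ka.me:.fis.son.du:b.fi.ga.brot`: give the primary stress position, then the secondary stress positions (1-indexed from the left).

primary 8, secondary 2, 4, 5

Weights: 1 ka L, 2 me: H, 3 fis L, 4 son L, 5 du:b H, 6 fi L, 7 ga L, 8 brot L.
Parse right to left (heavy = foot alone; LL = one foot; stranded L unfooted): ka (ˈme:) (fis.ˈson) (ˈdu:b) fi (ga.ˈbrot).
Foot heads: 2, 4, 5, 8.
Primary stress on the rightmost head = syllable 8.
Secondary stress on 2, 4, 5: ka.ˌme:.fis.ˌson.ˌdu:b.fi.ga.ˈbrot.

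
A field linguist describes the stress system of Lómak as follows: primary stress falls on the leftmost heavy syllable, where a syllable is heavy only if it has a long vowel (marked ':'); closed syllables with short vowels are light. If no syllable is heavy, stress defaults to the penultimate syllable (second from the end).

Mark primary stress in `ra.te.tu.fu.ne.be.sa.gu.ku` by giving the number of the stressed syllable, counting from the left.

Weights: 1 ra L, 2 te L, 3 tu L, 4 fu L, 5 ne L, 6 be L, 7 sa L, 8 gu L, 9 ku L.
No heavy syllable in the domain; default to the penultimate syllable (second from the end) = syllable 8.
Primary stress: syllable 8 → ra.te.tu.fu.ne.be.sa.ˈgu.ku.

8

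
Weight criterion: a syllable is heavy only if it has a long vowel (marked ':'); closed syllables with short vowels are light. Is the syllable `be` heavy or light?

`be`: short vowel, open (no coda). Short vowel → light.

light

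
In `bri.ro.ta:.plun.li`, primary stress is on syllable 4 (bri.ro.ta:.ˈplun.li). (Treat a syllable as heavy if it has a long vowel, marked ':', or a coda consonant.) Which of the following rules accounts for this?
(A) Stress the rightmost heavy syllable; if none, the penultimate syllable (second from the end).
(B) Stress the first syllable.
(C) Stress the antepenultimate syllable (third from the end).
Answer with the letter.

Rule A → syllable 4 ✓.
Rule B → syllable 1 (observed: 4).
Rule C → syllable 3 (observed: 4).

A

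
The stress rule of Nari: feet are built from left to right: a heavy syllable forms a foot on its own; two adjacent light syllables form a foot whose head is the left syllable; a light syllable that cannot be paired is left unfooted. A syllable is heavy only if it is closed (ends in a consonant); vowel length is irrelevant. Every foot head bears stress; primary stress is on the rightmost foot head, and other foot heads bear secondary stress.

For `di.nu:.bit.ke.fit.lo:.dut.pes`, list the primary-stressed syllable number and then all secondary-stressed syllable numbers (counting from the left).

primary 8, secondary 1, 3, 5, 7

Weights: 1 di L, 2 nu: L, 3 bit H, 4 ke L, 5 fit H, 6 lo: L, 7 dut H, 8 pes H.
Parse left to right (heavy = foot alone; LL = one foot; stranded L unfooted): (ˈdi.nu:) (ˈbit) ke (ˈfit) lo: (ˈdut) (ˈpes).
Foot heads: 1, 3, 5, 7, 8.
Primary stress on the rightmost head = syllable 8.
Secondary stress on 1, 3, 5, 7: ˌdi.nu:.ˌbit.ke.ˌfit.lo:.ˌdut.ˈpes.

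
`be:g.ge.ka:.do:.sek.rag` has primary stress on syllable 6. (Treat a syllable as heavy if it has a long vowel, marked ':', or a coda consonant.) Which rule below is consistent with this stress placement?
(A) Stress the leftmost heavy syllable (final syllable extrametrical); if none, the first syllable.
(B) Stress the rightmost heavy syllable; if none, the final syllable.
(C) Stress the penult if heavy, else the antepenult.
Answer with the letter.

Rule A → syllable 1 (observed: 6).
Rule B → syllable 6 ✓.
Rule C → syllable 5 (observed: 6).

B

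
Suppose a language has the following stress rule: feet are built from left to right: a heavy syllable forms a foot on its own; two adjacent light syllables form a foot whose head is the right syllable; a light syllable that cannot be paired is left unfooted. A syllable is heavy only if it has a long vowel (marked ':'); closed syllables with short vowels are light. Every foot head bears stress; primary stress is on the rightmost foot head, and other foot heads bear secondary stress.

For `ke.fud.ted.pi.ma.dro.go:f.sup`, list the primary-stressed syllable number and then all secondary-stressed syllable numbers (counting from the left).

primary 7, secondary 2, 4, 6

Weights: 1 ke L, 2 fud L, 3 ted L, 4 pi L, 5 ma L, 6 dro L, 7 go:f H, 8 sup L.
Parse left to right (heavy = foot alone; LL = one foot; stranded L unfooted): (ke.ˈfud) (ted.ˈpi) (ma.ˈdro) (ˈgo:f) sup.
Foot heads: 2, 4, 6, 7.
Primary stress on the rightmost head = syllable 7.
Secondary stress on 2, 4, 6: ke.ˌfud.ted.ˌpi.ma.ˌdro.ˈgo:f.sup.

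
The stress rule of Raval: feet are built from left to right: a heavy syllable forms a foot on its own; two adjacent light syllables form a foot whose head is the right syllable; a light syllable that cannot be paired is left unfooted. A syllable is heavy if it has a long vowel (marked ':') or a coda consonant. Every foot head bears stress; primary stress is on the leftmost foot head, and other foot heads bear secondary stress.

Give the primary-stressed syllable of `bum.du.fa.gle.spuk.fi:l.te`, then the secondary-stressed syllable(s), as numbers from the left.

primary 1, secondary 3, 5, 6

Weights: 1 bum H, 2 du L, 3 fa L, 4 gle L, 5 spuk H, 6 fi:l H, 7 te L.
Parse left to right (heavy = foot alone; LL = one foot; stranded L unfooted): (ˈbum) (du.ˈfa) gle (ˈspuk) (ˈfi:l) te.
Foot heads: 1, 3, 5, 6.
Primary stress on the leftmost head = syllable 1.
Secondary stress on 3, 5, 6: ˈbum.du.ˌfa.gle.ˌspuk.ˌfi:l.te.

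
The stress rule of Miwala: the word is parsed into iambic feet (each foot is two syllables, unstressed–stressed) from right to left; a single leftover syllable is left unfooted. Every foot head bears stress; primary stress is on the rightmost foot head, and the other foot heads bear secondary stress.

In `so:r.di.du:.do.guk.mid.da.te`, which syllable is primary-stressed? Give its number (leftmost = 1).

8

Parse right to left into iambic (σˈσ) feet: (so:r.ˈdi) (du:.ˈdo) (guk.ˈmid) (da.ˈte).
Foot heads (stressed positions): 2, 4, 6, 8.
End Rule Rightmost: primary stress on the rightmost head = syllable 8.
Primary stress: syllable 8 → so:r.di.du:.do.guk.mid.da.ˈte.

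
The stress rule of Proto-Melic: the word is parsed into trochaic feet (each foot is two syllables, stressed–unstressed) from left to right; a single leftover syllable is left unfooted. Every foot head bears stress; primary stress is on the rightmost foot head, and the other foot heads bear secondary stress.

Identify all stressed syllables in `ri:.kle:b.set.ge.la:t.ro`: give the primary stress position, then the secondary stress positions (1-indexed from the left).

primary 5, secondary 1, 3

Parse left to right into trochaic (ˈσσ) feet: (ˈri:.kle:b) (ˈset.ge) (ˈla:t.ro).
Foot heads (stressed positions): 1, 3, 5.
End Rule Rightmost: primary stress on the rightmost head = syllable 5.
Secondary stress on 1, 3: ˌri:.kle:b.ˌset.ge.ˈla:t.ro.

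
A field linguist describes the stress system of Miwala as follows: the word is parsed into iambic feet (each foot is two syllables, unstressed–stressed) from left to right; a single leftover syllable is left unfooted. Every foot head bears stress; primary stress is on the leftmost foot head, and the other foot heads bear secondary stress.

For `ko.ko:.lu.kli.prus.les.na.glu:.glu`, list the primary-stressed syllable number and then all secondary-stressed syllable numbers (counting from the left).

primary 2, secondary 4, 6, 8

Parse left to right into iambic (σˈσ) feet: (ko.ˈko:) (lu.ˈkli) (prus.ˈles) (na.ˈglu:) glu. Syllable 9 is left unfooted.
Foot heads (stressed positions): 2, 4, 6, 8.
End Rule Leftmost: primary stress on the leftmost head = syllable 2.
Secondary stress on 4, 6, 8: ko.ˈko:.lu.ˌkli.prus.ˌles.na.ˌglu:.glu.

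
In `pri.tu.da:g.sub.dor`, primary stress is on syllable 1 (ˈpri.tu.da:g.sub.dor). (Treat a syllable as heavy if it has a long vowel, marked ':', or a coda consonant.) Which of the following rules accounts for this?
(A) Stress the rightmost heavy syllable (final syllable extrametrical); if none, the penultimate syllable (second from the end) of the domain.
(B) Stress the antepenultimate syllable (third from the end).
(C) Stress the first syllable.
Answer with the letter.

C

Rule A → syllable 4 (observed: 1).
Rule B → syllable 3 (observed: 1).
Rule C → syllable 1 ✓.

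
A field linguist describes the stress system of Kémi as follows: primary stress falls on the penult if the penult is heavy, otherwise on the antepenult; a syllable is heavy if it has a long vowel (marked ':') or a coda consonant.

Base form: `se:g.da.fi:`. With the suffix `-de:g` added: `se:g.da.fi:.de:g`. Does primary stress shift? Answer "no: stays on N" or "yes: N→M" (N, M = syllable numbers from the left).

yes: 1→3

Base `se:g.da.fi:` (3 syllables):
  Weights: 1 se:g H, 2 da L, 3 fi: H.
  The penult (syllable 2, da) is light, so stress falls on the antepenult (syllable 1, se:g).
  → primary stress on syllable 1.
Suffixed `se:g.da.fi:.de:g` (4 syllables):
  Weights: 2 da L, 3 fi: H, 4 de:g H.
  The penult (syllable 3, fi:) is heavy, so it takes stress.
  → primary stress on syllable 3.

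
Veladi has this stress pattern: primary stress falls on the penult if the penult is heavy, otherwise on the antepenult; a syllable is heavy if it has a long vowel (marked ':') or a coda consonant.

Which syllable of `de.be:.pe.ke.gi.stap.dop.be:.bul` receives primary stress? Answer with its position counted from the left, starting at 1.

Weights: 7 dop H, 8 be: H, 9 bul H.
The penult (syllable 8, be:) is heavy, so it takes stress.
Primary stress: syllable 8 → de.be:.pe.ke.gi.stap.dop.ˈbe:.bul.

8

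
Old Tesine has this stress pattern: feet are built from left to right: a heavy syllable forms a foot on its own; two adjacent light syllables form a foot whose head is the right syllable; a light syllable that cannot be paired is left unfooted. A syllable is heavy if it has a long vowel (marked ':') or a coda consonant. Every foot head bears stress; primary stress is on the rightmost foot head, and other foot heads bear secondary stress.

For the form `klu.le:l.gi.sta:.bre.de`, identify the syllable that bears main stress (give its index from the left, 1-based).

6

Weights: 1 klu L, 2 le:l H, 3 gi L, 4 sta: H, 5 bre L, 6 de L.
Parse left to right (heavy = foot alone; LL = one foot; stranded L unfooted): klu (ˈle:l) gi (ˈsta:) (bre.ˈde).
Foot heads: 2, 4, 6.
Primary stress on the rightmost head = syllable 6.
Primary stress: syllable 6 → klu.le:l.gi.sta:.bre.ˈde.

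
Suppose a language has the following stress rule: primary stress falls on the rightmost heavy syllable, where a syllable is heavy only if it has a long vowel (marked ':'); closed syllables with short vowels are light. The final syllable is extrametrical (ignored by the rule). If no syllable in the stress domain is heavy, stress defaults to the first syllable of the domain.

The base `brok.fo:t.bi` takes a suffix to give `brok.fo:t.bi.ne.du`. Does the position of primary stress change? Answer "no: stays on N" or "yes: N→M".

Base `brok.fo:t.bi` (3 syllables):
  The final syllable (3, bi) is extrametrical; the stress domain is syllables 1–2.
  Weights: 1 brok L, 2 fo:t H.
  Heavy syllables in the domain: 2. The rightmost is syllable 2 (fo:t).
  → primary stress on syllable 2.
Suffixed `brok.fo:t.bi.ne.du` (5 syllables):
  The final syllable (5, du) is extrametrical; the stress domain is syllables 1–4.
  Weights: 1 brok L, 2 fo:t H, 3 bi L, 4 ne L.
  Heavy syllables in the domain: 2. The rightmost is syllable 2 (fo:t).
  → primary stress on syllable 2.

no: stays on 2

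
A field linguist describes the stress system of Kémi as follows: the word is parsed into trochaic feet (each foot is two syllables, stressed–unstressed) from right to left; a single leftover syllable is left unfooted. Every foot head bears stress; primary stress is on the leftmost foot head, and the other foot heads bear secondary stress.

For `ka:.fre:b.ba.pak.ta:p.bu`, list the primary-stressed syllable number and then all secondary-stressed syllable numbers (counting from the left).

primary 1, secondary 3, 5

Parse right to left into trochaic (ˈσσ) feet: (ˈka:.fre:b) (ˈba.pak) (ˈta:p.bu).
Foot heads (stressed positions): 1, 3, 5.
End Rule Leftmost: primary stress on the leftmost head = syllable 1.
Secondary stress on 3, 5: ˈka:.fre:b.ˌba.pak.ˌta:p.bu.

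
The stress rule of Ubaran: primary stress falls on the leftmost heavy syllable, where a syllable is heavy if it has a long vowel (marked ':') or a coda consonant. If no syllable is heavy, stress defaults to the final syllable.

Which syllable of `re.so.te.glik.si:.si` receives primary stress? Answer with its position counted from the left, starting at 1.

Weights: 1 re L, 2 so L, 3 te L, 4 glik H, 5 si: H, 6 si L.
Heavy syllables in the domain: 4, 5. The leftmost is syllable 4 (glik).
Primary stress: syllable 4 → re.so.te.ˈglik.si:.si.

4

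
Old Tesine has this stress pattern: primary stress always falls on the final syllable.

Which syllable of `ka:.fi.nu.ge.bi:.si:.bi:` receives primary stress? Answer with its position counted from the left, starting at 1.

The word has 7 syllables; the final syllable is syllable 7 (bi:).
Primary stress: syllable 7 → ka:.fi.nu.ge.bi:.si:.ˈbi:.

7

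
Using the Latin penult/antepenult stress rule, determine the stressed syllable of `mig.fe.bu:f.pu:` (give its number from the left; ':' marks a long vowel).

Classical Latin: stress the penult if heavy (long vowel or closed), else the antepenult.
Weights: 2 fe L, 3 bu:f H, 4 pu: H.
The penult (syllable 3, bu:f) is heavy, so it takes stress.
Stress on syllable 3: mig.fe.ˈbu:f.pu:.

3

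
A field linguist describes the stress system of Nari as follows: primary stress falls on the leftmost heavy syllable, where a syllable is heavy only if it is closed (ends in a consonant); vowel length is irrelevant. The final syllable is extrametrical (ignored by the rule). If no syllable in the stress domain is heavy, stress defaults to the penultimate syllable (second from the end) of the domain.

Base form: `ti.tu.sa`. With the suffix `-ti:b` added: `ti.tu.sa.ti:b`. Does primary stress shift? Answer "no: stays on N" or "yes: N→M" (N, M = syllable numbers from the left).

Base `ti.tu.sa` (3 syllables):
  The final syllable (3, sa) is extrametrical; the stress domain is syllables 1–2.
  Weights: 1 ti L, 2 tu L.
  No heavy syllable in the domain; default to the penultimate syllable (second from the end) of the domain = syllable 1.
  → primary stress on syllable 1.
Suffixed `ti.tu.sa.ti:b` (4 syllables):
  The final syllable (4, ti:b) is extrametrical; the stress domain is syllables 1–3.
  Weights: 1 ti L, 2 tu L, 3 sa L.
  No heavy syllable in the domain; default to the penultimate syllable (second from the end) of the domain = syllable 2.
  → primary stress on syllable 2.

yes: 1→2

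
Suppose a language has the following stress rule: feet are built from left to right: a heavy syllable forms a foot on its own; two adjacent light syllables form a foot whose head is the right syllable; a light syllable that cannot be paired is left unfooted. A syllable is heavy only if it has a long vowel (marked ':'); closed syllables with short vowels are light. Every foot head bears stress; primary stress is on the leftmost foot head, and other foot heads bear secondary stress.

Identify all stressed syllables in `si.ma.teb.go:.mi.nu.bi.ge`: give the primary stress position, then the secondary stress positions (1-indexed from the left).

primary 2, secondary 4, 6, 8

Weights: 1 si L, 2 ma L, 3 teb L, 4 go: H, 5 mi L, 6 nu L, 7 bi L, 8 ge L.
Parse left to right (heavy = foot alone; LL = one foot; stranded L unfooted): (si.ˈma) teb (ˈgo:) (mi.ˈnu) (bi.ˈge).
Foot heads: 2, 4, 6, 8.
Primary stress on the leftmost head = syllable 2.
Secondary stress on 4, 6, 8: si.ˈma.teb.ˌgo:.mi.ˌnu.bi.ˌge.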